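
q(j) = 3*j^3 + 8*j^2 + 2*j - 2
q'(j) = 9*j^2 + 16*j + 2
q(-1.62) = 3.00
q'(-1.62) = -0.30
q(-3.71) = -52.50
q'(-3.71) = 66.52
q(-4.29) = -100.21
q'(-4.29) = 99.00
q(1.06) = 12.68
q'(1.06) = 29.07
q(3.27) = 194.98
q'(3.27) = 150.56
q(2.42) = 92.21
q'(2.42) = 93.43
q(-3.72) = -53.17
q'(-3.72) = 67.03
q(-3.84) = -61.58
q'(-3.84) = 73.27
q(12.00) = 6358.00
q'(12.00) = 1490.00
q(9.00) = 2851.00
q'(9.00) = 875.00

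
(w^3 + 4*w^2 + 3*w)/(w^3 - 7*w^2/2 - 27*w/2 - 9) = 2*w*(w + 3)/(2*w^2 - 9*w - 18)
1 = 1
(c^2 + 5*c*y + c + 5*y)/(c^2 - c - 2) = (c + 5*y)/(c - 2)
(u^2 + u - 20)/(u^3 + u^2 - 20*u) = 1/u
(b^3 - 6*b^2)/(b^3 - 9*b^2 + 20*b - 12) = b^2/(b^2 - 3*b + 2)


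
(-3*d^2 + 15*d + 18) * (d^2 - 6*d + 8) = -3*d^4 + 33*d^3 - 96*d^2 + 12*d + 144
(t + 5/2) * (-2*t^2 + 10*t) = -2*t^3 + 5*t^2 + 25*t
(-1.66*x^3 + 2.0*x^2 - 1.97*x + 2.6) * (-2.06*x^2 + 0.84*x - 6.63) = 3.4196*x^5 - 5.5144*x^4 + 16.744*x^3 - 20.2708*x^2 + 15.2451*x - 17.238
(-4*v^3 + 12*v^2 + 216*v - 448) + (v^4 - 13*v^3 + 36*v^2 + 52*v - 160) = v^4 - 17*v^3 + 48*v^2 + 268*v - 608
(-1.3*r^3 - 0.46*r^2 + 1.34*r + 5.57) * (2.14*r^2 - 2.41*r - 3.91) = -2.782*r^5 + 2.1486*r^4 + 9.0592*r^3 + 10.489*r^2 - 18.6631*r - 21.7787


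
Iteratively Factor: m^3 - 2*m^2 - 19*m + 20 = (m + 4)*(m^2 - 6*m + 5) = (m - 1)*(m + 4)*(m - 5)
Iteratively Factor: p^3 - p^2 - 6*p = (p + 2)*(p^2 - 3*p) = p*(p + 2)*(p - 3)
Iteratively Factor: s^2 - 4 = (s + 2)*(s - 2)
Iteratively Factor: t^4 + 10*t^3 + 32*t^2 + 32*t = (t + 4)*(t^3 + 6*t^2 + 8*t) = (t + 2)*(t + 4)*(t^2 + 4*t) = (t + 2)*(t + 4)^2*(t)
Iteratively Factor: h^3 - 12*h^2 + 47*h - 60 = (h - 4)*(h^2 - 8*h + 15) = (h - 5)*(h - 4)*(h - 3)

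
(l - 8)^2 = l^2 - 16*l + 64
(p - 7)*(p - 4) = p^2 - 11*p + 28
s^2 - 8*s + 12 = (s - 6)*(s - 2)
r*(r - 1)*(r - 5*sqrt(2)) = r^3 - 5*sqrt(2)*r^2 - r^2 + 5*sqrt(2)*r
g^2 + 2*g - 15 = (g - 3)*(g + 5)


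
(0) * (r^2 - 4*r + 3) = 0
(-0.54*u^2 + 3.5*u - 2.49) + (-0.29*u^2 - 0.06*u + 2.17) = -0.83*u^2 + 3.44*u - 0.32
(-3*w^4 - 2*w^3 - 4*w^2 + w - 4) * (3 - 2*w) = 6*w^5 - 5*w^4 + 2*w^3 - 14*w^2 + 11*w - 12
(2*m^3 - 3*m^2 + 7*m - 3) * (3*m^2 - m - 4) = 6*m^5 - 11*m^4 + 16*m^3 - 4*m^2 - 25*m + 12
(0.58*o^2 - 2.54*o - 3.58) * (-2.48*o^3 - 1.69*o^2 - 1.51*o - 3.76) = -1.4384*o^5 + 5.319*o^4 + 12.2952*o^3 + 7.7048*o^2 + 14.9562*o + 13.4608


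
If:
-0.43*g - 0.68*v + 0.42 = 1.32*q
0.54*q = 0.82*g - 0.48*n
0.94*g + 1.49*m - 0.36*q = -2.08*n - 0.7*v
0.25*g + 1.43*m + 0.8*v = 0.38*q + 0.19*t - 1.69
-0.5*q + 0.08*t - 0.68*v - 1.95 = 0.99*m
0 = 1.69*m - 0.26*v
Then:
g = 3.16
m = -1.07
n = 2.17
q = 2.87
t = -29.98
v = -6.95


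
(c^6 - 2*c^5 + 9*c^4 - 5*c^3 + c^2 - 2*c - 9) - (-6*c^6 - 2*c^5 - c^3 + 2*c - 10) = 7*c^6 + 9*c^4 - 4*c^3 + c^2 - 4*c + 1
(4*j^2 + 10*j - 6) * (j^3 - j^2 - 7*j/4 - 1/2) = 4*j^5 + 6*j^4 - 23*j^3 - 27*j^2/2 + 11*j/2 + 3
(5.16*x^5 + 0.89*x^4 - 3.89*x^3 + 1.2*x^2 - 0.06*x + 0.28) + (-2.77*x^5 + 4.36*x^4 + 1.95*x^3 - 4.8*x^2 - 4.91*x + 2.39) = 2.39*x^5 + 5.25*x^4 - 1.94*x^3 - 3.6*x^2 - 4.97*x + 2.67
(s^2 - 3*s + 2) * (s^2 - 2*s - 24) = s^4 - 5*s^3 - 16*s^2 + 68*s - 48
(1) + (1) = 2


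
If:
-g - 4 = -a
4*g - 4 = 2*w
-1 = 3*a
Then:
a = -1/3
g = -13/3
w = -32/3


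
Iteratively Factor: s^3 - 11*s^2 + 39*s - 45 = (s - 5)*(s^2 - 6*s + 9) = (s - 5)*(s - 3)*(s - 3)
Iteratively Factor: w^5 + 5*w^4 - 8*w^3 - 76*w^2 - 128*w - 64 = (w + 4)*(w^4 + w^3 - 12*w^2 - 28*w - 16) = (w - 4)*(w + 4)*(w^3 + 5*w^2 + 8*w + 4) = (w - 4)*(w + 2)*(w + 4)*(w^2 + 3*w + 2) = (w - 4)*(w + 1)*(w + 2)*(w + 4)*(w + 2)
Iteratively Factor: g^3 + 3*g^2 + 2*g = (g)*(g^2 + 3*g + 2) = g*(g + 1)*(g + 2)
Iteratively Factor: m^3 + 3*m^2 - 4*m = (m + 4)*(m^2 - m) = (m - 1)*(m + 4)*(m)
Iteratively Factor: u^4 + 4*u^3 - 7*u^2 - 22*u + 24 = (u + 3)*(u^3 + u^2 - 10*u + 8) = (u - 2)*(u + 3)*(u^2 + 3*u - 4) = (u - 2)*(u - 1)*(u + 3)*(u + 4)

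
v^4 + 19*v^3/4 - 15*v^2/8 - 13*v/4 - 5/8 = (v - 1)*(v + 1/4)*(v + 1/2)*(v + 5)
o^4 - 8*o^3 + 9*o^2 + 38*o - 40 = (o - 5)*(o - 4)*(o - 1)*(o + 2)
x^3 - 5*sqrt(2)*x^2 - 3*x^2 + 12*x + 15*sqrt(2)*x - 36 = (x - 3)*(x - 3*sqrt(2))*(x - 2*sqrt(2))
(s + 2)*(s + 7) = s^2 + 9*s + 14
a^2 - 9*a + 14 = (a - 7)*(a - 2)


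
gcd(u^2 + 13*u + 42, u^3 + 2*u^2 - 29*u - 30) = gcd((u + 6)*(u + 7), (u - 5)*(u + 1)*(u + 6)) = u + 6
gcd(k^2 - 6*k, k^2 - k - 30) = k - 6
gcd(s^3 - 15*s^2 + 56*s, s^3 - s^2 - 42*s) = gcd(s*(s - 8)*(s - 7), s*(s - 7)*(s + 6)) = s^2 - 7*s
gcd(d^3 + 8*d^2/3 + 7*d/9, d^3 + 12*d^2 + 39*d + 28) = 1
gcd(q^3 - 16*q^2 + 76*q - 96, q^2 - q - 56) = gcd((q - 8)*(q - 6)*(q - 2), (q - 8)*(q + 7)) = q - 8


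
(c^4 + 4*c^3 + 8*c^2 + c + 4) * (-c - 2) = -c^5 - 6*c^4 - 16*c^3 - 17*c^2 - 6*c - 8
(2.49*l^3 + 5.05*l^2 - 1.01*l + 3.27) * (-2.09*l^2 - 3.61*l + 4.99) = -5.2041*l^5 - 19.5434*l^4 - 3.6945*l^3 + 22.0113*l^2 - 16.8446*l + 16.3173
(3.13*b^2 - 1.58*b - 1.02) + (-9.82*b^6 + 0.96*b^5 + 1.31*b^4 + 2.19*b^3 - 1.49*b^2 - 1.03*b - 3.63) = -9.82*b^6 + 0.96*b^5 + 1.31*b^4 + 2.19*b^3 + 1.64*b^2 - 2.61*b - 4.65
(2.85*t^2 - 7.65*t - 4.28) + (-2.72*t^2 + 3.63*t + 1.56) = 0.13*t^2 - 4.02*t - 2.72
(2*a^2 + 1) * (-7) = -14*a^2 - 7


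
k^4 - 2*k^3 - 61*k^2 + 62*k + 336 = (k - 8)*(k - 3)*(k + 2)*(k + 7)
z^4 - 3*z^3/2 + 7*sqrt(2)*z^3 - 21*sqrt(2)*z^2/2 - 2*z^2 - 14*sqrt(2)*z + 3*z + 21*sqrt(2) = (z - 3/2)*(z - sqrt(2))*(z + sqrt(2))*(z + 7*sqrt(2))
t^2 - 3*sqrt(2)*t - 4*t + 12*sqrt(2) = (t - 4)*(t - 3*sqrt(2))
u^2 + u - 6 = (u - 2)*(u + 3)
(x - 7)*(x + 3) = x^2 - 4*x - 21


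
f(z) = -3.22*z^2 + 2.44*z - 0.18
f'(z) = 2.44 - 6.44*z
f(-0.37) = -1.52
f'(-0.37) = 4.82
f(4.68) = -59.29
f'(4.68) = -27.70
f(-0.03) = -0.26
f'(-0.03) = 2.63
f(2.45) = -13.53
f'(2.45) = -13.34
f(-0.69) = -3.40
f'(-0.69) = 6.88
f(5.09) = -71.18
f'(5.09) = -30.34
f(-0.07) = -0.37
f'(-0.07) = 2.89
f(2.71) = -17.22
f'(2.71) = -15.01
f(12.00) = -434.58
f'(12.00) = -74.84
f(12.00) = -434.58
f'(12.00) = -74.84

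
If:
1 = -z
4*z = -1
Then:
No Solution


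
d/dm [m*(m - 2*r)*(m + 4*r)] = 3*m^2 + 4*m*r - 8*r^2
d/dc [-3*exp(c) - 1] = -3*exp(c)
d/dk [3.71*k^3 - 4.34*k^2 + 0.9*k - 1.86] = 11.13*k^2 - 8.68*k + 0.9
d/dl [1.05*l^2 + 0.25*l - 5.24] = 2.1*l + 0.25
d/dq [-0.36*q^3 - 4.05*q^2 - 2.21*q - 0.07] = -1.08*q^2 - 8.1*q - 2.21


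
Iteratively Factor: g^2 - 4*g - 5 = (g - 5)*(g + 1)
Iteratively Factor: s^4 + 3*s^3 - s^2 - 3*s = (s)*(s^3 + 3*s^2 - s - 3) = s*(s - 1)*(s^2 + 4*s + 3) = s*(s - 1)*(s + 1)*(s + 3)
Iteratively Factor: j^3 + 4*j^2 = (j + 4)*(j^2) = j*(j + 4)*(j)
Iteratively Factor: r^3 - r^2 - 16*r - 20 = (r + 2)*(r^2 - 3*r - 10) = (r - 5)*(r + 2)*(r + 2)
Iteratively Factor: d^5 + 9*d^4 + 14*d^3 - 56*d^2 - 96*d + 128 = (d - 1)*(d^4 + 10*d^3 + 24*d^2 - 32*d - 128) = (d - 1)*(d + 4)*(d^3 + 6*d^2 - 32) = (d - 1)*(d + 4)^2*(d^2 + 2*d - 8) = (d - 1)*(d + 4)^3*(d - 2)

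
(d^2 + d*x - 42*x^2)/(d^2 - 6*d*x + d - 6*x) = (d + 7*x)/(d + 1)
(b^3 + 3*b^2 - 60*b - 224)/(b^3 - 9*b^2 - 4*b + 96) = (b^2 + 11*b + 28)/(b^2 - b - 12)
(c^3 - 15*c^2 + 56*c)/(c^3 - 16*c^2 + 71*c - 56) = c/(c - 1)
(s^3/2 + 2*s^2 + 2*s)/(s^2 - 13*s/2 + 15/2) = s*(s^2 + 4*s + 4)/(2*s^2 - 13*s + 15)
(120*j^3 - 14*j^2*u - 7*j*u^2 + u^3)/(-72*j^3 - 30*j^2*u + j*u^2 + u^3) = (-5*j + u)/(3*j + u)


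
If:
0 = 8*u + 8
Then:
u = -1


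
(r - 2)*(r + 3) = r^2 + r - 6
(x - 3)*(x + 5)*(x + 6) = x^3 + 8*x^2 - 3*x - 90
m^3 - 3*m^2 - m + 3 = (m - 3)*(m - 1)*(m + 1)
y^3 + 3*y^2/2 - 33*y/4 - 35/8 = (y - 5/2)*(y + 1/2)*(y + 7/2)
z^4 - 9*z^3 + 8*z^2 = z^2*(z - 8)*(z - 1)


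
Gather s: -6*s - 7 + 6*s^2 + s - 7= 6*s^2 - 5*s - 14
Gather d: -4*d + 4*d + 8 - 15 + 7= 0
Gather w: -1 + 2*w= 2*w - 1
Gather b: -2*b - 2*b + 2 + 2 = 4 - 4*b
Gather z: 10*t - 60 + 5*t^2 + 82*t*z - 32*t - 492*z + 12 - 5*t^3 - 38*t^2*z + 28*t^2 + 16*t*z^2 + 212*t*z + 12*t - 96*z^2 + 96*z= -5*t^3 + 33*t^2 - 10*t + z^2*(16*t - 96) + z*(-38*t^2 + 294*t - 396) - 48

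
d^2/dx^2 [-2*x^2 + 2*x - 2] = -4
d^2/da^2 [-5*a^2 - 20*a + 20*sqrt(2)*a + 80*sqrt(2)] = -10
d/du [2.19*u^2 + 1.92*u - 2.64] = 4.38*u + 1.92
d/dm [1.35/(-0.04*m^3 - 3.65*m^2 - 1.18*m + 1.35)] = (0.162*m^2 + 9.855*m + 1.593)/(0.04*m^3 + 3.65*m^2 + 1.18*m - 1.35)^2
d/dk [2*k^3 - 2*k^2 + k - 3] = 6*k^2 - 4*k + 1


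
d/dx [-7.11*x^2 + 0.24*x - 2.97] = 0.24 - 14.22*x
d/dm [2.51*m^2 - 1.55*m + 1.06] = 5.02*m - 1.55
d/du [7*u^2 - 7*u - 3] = 14*u - 7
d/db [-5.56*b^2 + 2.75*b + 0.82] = 2.75 - 11.12*b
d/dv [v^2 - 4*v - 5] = 2*v - 4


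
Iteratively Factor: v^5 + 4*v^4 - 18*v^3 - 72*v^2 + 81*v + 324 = (v - 3)*(v^4 + 7*v^3 + 3*v^2 - 63*v - 108) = (v - 3)*(v + 3)*(v^3 + 4*v^2 - 9*v - 36) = (v - 3)*(v + 3)*(v + 4)*(v^2 - 9) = (v - 3)^2*(v + 3)*(v + 4)*(v + 3)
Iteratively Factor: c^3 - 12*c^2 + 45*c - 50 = (c - 2)*(c^2 - 10*c + 25) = (c - 5)*(c - 2)*(c - 5)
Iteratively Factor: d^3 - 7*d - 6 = (d + 2)*(d^2 - 2*d - 3) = (d + 1)*(d + 2)*(d - 3)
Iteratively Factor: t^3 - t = (t + 1)*(t^2 - t) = (t - 1)*(t + 1)*(t)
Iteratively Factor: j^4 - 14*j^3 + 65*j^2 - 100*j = (j - 5)*(j^3 - 9*j^2 + 20*j) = (j - 5)^2*(j^2 - 4*j) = j*(j - 5)^2*(j - 4)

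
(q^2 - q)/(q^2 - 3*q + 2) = q/(q - 2)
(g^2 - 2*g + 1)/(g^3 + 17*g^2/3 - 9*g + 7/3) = 3*(g - 1)/(3*g^2 + 20*g - 7)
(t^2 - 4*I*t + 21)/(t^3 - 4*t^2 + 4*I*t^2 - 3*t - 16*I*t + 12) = (t - 7*I)/(t^2 + t*(-4 + I) - 4*I)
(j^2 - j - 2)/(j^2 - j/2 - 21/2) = 2*(-j^2 + j + 2)/(-2*j^2 + j + 21)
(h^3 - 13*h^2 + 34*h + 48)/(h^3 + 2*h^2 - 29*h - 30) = (h^2 - 14*h + 48)/(h^2 + h - 30)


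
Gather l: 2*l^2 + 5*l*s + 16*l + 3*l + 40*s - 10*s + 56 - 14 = 2*l^2 + l*(5*s + 19) + 30*s + 42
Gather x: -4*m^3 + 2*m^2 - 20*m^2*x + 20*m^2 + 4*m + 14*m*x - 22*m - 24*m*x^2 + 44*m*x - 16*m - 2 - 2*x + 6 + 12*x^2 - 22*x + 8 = -4*m^3 + 22*m^2 - 34*m + x^2*(12 - 24*m) + x*(-20*m^2 + 58*m - 24) + 12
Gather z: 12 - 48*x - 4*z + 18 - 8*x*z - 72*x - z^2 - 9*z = -120*x - z^2 + z*(-8*x - 13) + 30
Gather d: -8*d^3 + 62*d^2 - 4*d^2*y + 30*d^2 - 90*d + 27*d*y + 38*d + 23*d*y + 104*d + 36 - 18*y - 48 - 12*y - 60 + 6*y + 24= -8*d^3 + d^2*(92 - 4*y) + d*(50*y + 52) - 24*y - 48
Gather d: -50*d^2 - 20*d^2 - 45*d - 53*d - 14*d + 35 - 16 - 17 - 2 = -70*d^2 - 112*d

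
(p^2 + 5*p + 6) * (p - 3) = p^3 + 2*p^2 - 9*p - 18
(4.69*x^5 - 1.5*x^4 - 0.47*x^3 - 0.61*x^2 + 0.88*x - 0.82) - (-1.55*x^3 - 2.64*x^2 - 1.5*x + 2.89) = 4.69*x^5 - 1.5*x^4 + 1.08*x^3 + 2.03*x^2 + 2.38*x - 3.71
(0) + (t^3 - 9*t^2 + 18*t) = t^3 - 9*t^2 + 18*t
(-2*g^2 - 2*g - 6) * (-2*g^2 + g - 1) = 4*g^4 + 2*g^3 + 12*g^2 - 4*g + 6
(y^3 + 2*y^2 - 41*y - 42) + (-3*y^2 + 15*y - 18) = y^3 - y^2 - 26*y - 60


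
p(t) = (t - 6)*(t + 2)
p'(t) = 2*t - 4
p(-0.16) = -11.33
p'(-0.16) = -4.32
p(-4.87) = 31.20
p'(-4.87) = -13.74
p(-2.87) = 7.72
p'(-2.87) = -9.74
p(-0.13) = -11.46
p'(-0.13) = -4.26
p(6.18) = 1.47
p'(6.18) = 8.36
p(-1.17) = -5.95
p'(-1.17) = -6.34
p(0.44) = -13.57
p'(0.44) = -3.12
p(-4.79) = 30.10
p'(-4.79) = -13.58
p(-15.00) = 273.00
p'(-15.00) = -34.00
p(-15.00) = 273.00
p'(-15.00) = -34.00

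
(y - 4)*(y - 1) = y^2 - 5*y + 4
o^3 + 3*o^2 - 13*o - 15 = (o - 3)*(o + 1)*(o + 5)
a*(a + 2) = a^2 + 2*a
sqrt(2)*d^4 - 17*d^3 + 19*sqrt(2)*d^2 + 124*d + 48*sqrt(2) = (d - 6*sqrt(2))*(d - 4*sqrt(2))*(d + sqrt(2))*(sqrt(2)*d + 1)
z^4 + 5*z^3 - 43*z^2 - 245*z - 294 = (z - 7)*(z + 2)*(z + 3)*(z + 7)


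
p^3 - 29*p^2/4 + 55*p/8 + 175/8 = (p - 5)*(p - 7/2)*(p + 5/4)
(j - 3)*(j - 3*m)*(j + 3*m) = j^3 - 3*j^2 - 9*j*m^2 + 27*m^2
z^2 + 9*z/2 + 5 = (z + 2)*(z + 5/2)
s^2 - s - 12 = (s - 4)*(s + 3)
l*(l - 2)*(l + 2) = l^3 - 4*l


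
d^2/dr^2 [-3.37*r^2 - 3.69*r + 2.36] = -6.74000000000000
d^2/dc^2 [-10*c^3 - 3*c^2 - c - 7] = -60*c - 6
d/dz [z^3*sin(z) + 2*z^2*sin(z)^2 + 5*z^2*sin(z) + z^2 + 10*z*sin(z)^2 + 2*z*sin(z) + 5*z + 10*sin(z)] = z^3*cos(z) + 3*z^2*sin(z) + 2*z^2*sin(2*z) + 5*z^2*cos(z) + 4*z*sin(z)^2 + 10*z*sin(z) + 10*z*sin(2*z) + 2*z*cos(z) + 2*z + 10*sin(z)^2 + 2*sin(z) + 10*cos(z) + 5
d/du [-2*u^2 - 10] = -4*u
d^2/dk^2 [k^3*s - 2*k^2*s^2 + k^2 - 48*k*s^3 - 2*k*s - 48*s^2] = 6*k*s - 4*s^2 + 2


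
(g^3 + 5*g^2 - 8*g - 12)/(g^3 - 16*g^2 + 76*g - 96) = (g^2 + 7*g + 6)/(g^2 - 14*g + 48)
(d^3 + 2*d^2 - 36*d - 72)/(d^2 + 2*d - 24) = (d^2 - 4*d - 12)/(d - 4)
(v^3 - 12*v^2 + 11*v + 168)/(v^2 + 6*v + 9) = (v^2 - 15*v + 56)/(v + 3)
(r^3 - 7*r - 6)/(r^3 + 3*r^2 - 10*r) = (r^3 - 7*r - 6)/(r*(r^2 + 3*r - 10))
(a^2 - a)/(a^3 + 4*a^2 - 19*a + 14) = a/(a^2 + 5*a - 14)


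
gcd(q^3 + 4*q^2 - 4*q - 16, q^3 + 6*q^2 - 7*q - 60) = q + 4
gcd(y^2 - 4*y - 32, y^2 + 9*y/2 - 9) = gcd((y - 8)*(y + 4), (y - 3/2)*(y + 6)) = 1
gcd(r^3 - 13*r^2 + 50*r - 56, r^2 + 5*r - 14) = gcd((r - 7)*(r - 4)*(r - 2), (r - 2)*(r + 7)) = r - 2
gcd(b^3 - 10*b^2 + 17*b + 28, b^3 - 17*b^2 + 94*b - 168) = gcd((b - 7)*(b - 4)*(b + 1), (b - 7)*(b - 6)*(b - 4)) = b^2 - 11*b + 28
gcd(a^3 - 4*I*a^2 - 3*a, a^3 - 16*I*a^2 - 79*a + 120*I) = a - 3*I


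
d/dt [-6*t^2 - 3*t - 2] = -12*t - 3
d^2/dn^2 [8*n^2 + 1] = 16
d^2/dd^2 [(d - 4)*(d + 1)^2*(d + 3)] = 12*d^2 + 6*d - 26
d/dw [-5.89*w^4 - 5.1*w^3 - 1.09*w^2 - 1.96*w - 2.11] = -23.56*w^3 - 15.3*w^2 - 2.18*w - 1.96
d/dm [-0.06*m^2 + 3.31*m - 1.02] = 3.31 - 0.12*m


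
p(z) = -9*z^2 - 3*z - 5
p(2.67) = -77.17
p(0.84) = -13.87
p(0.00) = -5.00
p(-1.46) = -19.80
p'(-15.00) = 267.00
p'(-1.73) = 28.14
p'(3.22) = -60.96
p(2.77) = -82.37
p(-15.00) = -1985.00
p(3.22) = -107.98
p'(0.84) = -18.12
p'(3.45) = -65.10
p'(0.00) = -3.00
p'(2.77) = -52.86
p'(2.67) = -51.06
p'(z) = -18*z - 3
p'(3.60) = -67.80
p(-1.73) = -26.75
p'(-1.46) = 23.28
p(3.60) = -132.44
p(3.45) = -122.47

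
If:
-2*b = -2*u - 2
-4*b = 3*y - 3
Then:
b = 3/4 - 3*y/4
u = -3*y/4 - 1/4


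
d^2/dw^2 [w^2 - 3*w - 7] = 2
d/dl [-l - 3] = -1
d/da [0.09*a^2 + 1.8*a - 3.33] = 0.18*a + 1.8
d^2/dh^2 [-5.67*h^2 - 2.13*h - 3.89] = -11.3400000000000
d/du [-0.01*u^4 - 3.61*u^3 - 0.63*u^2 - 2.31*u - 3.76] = -0.04*u^3 - 10.83*u^2 - 1.26*u - 2.31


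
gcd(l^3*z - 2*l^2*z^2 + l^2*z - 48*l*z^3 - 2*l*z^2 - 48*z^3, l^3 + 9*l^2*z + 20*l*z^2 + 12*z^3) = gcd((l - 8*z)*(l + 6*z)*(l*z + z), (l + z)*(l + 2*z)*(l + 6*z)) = l + 6*z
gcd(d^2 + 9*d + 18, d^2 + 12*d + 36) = d + 6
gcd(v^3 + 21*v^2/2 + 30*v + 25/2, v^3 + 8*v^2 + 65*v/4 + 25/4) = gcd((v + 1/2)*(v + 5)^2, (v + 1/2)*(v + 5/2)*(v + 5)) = v^2 + 11*v/2 + 5/2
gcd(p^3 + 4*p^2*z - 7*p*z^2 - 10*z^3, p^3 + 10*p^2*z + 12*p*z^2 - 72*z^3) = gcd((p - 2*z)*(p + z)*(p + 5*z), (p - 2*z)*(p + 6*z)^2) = -p + 2*z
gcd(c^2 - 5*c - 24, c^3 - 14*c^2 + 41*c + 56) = c - 8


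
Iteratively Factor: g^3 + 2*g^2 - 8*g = (g)*(g^2 + 2*g - 8) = g*(g - 2)*(g + 4)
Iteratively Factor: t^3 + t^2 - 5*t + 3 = (t + 3)*(t^2 - 2*t + 1) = (t - 1)*(t + 3)*(t - 1)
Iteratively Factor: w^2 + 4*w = (w)*(w + 4)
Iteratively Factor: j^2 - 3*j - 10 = (j + 2)*(j - 5)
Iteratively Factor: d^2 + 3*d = (d)*(d + 3)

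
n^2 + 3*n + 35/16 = (n + 5/4)*(n + 7/4)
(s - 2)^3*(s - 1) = s^4 - 7*s^3 + 18*s^2 - 20*s + 8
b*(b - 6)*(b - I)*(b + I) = b^4 - 6*b^3 + b^2 - 6*b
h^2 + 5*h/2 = h*(h + 5/2)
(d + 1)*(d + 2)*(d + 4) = d^3 + 7*d^2 + 14*d + 8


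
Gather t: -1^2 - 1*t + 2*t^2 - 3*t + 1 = 2*t^2 - 4*t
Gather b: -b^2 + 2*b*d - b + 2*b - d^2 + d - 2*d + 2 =-b^2 + b*(2*d + 1) - d^2 - d + 2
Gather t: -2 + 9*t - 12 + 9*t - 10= 18*t - 24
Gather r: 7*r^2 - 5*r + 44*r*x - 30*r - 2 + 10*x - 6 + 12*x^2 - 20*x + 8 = 7*r^2 + r*(44*x - 35) + 12*x^2 - 10*x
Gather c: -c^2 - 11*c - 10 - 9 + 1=-c^2 - 11*c - 18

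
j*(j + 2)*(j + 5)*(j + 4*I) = j^4 + 7*j^3 + 4*I*j^3 + 10*j^2 + 28*I*j^2 + 40*I*j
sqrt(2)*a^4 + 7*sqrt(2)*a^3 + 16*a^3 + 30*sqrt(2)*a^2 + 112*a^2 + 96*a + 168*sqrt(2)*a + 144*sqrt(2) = (a + 6)*(a + 2*sqrt(2))*(a + 6*sqrt(2))*(sqrt(2)*a + sqrt(2))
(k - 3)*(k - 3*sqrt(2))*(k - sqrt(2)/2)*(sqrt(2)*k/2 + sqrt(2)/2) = sqrt(2)*k^4/2 - 7*k^3/2 - sqrt(2)*k^3 + 7*k^2 - 3*sqrt(2)*k + 21*k/2 - 9*sqrt(2)/2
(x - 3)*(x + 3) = x^2 - 9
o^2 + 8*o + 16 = (o + 4)^2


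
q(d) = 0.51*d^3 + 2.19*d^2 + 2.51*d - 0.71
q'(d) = 1.53*d^2 + 4.38*d + 2.51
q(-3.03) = -2.40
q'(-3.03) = 3.29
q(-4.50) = -14.13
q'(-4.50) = 13.78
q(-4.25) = -10.97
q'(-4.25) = 11.53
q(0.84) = 3.25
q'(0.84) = 7.27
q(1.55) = 10.34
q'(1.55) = 12.97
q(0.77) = 2.75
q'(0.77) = 6.79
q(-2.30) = -1.10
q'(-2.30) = 0.53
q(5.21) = 143.94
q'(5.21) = 66.86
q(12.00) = 1226.05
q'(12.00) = 275.39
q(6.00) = 203.35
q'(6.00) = 83.87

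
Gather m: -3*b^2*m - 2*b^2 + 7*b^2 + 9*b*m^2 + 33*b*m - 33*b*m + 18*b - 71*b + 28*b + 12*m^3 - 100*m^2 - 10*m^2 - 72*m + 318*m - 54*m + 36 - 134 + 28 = 5*b^2 - 25*b + 12*m^3 + m^2*(9*b - 110) + m*(192 - 3*b^2) - 70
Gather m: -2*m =-2*m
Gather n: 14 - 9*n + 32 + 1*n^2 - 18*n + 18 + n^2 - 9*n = 2*n^2 - 36*n + 64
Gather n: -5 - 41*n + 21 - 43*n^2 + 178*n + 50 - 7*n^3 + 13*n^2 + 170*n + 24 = -7*n^3 - 30*n^2 + 307*n + 90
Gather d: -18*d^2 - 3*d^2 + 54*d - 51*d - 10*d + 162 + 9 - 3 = -21*d^2 - 7*d + 168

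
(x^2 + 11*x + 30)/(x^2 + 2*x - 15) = (x + 6)/(x - 3)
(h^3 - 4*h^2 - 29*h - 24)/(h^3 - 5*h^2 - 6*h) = (h^2 - 5*h - 24)/(h*(h - 6))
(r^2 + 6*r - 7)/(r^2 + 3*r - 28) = (r - 1)/(r - 4)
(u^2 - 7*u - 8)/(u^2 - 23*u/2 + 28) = 2*(u + 1)/(2*u - 7)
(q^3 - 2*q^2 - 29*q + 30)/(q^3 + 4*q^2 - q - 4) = (q^2 - q - 30)/(q^2 + 5*q + 4)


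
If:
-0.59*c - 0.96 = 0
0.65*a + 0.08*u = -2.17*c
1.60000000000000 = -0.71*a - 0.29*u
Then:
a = 8.75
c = -1.63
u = -26.93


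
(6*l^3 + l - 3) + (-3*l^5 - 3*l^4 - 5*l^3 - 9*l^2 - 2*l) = -3*l^5 - 3*l^4 + l^3 - 9*l^2 - l - 3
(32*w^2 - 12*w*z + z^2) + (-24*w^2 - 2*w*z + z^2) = 8*w^2 - 14*w*z + 2*z^2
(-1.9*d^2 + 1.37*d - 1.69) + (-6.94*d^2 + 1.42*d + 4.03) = -8.84*d^2 + 2.79*d + 2.34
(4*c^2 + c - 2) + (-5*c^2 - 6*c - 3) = -c^2 - 5*c - 5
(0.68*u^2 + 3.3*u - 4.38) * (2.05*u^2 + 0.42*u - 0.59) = 1.394*u^4 + 7.0506*u^3 - 7.9942*u^2 - 3.7866*u + 2.5842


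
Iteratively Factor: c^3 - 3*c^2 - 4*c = (c - 4)*(c^2 + c) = c*(c - 4)*(c + 1)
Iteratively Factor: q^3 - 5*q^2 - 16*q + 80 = (q - 5)*(q^2 - 16) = (q - 5)*(q - 4)*(q + 4)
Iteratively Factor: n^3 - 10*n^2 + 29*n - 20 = (n - 5)*(n^2 - 5*n + 4) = (n - 5)*(n - 4)*(n - 1)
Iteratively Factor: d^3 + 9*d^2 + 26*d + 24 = (d + 4)*(d^2 + 5*d + 6) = (d + 2)*(d + 4)*(d + 3)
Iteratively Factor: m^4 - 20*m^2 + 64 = (m - 2)*(m^3 + 2*m^2 - 16*m - 32) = (m - 4)*(m - 2)*(m^2 + 6*m + 8) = (m - 4)*(m - 2)*(m + 2)*(m + 4)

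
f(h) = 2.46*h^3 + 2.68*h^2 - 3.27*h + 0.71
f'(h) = 7.38*h^2 + 5.36*h - 3.27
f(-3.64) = -70.52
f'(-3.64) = 75.00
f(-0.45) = 2.50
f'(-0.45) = -4.19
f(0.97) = 2.30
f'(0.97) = 8.87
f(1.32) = 6.72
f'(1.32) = 16.66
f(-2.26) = -6.61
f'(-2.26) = 22.31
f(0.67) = 0.46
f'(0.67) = 3.63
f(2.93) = 76.01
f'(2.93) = 75.79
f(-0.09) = 1.02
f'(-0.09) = -3.69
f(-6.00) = -414.55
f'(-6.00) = 230.25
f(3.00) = 81.44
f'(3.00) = 79.23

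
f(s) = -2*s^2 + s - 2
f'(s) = 1 - 4*s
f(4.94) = -45.87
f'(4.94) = -18.76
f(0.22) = -1.88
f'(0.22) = 0.12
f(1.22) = -3.76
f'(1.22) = -3.88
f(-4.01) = -38.17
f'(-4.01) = 17.04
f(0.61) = -2.13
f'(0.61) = -1.44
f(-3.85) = -35.50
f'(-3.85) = 16.40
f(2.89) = -15.81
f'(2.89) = -10.56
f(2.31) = -10.36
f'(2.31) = -8.24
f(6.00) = -68.00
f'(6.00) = -23.00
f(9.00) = -155.00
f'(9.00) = -35.00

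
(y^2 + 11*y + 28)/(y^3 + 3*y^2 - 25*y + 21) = (y + 4)/(y^2 - 4*y + 3)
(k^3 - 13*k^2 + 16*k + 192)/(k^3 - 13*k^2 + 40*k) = (k^2 - 5*k - 24)/(k*(k - 5))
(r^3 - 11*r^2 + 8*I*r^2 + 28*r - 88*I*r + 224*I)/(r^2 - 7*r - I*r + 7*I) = (r^2 + r*(-4 + 8*I) - 32*I)/(r - I)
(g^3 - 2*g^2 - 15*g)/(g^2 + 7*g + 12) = g*(g - 5)/(g + 4)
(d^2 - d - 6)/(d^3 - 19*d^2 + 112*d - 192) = (d + 2)/(d^2 - 16*d + 64)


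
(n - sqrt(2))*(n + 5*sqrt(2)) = n^2 + 4*sqrt(2)*n - 10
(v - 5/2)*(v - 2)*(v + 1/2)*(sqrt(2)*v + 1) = sqrt(2)*v^4 - 4*sqrt(2)*v^3 + v^3 - 4*v^2 + 11*sqrt(2)*v^2/4 + 11*v/4 + 5*sqrt(2)*v/2 + 5/2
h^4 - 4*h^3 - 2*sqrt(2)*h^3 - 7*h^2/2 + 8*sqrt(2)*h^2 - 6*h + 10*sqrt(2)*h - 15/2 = (h - 5)*(h + 1)*(h - 3*sqrt(2)/2)*(h - sqrt(2)/2)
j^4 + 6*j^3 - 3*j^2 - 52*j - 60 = (j - 3)*(j + 2)^2*(j + 5)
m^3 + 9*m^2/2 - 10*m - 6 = (m - 2)*(m + 1/2)*(m + 6)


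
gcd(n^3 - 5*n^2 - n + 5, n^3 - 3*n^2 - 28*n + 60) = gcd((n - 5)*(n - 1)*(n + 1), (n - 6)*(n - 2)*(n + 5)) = 1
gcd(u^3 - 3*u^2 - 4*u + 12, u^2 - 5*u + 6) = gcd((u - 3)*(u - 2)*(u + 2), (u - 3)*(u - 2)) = u^2 - 5*u + 6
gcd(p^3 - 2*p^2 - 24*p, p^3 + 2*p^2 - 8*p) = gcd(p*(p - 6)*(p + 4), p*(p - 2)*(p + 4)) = p^2 + 4*p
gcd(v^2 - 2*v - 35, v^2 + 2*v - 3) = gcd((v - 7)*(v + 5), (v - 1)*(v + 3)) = 1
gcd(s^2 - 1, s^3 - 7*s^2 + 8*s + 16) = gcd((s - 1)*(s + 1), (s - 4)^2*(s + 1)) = s + 1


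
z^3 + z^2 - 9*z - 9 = (z - 3)*(z + 1)*(z + 3)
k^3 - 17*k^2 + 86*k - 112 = (k - 8)*(k - 7)*(k - 2)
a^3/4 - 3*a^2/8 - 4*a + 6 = (a/4 + 1)*(a - 4)*(a - 3/2)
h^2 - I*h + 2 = (h - 2*I)*(h + I)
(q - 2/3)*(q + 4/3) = q^2 + 2*q/3 - 8/9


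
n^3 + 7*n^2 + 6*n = n*(n + 1)*(n + 6)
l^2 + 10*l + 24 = (l + 4)*(l + 6)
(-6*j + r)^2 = 36*j^2 - 12*j*r + r^2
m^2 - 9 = (m - 3)*(m + 3)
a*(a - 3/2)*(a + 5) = a^3 + 7*a^2/2 - 15*a/2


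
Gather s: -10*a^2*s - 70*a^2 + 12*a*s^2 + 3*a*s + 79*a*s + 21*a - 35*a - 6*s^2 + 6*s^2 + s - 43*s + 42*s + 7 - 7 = -70*a^2 + 12*a*s^2 - 14*a + s*(-10*a^2 + 82*a)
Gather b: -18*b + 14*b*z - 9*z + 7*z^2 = b*(14*z - 18) + 7*z^2 - 9*z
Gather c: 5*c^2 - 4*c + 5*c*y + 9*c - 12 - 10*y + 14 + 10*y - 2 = 5*c^2 + c*(5*y + 5)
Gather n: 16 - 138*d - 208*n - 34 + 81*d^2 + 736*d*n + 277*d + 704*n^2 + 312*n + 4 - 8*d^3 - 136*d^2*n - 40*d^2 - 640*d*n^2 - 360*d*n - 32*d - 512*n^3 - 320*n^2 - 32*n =-8*d^3 + 41*d^2 + 107*d - 512*n^3 + n^2*(384 - 640*d) + n*(-136*d^2 + 376*d + 72) - 14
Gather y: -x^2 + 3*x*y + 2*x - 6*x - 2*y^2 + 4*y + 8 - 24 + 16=-x^2 - 4*x - 2*y^2 + y*(3*x + 4)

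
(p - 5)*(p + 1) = p^2 - 4*p - 5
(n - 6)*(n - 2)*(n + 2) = n^3 - 6*n^2 - 4*n + 24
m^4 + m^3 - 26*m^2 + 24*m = m*(m - 4)*(m - 1)*(m + 6)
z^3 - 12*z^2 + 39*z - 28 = (z - 7)*(z - 4)*(z - 1)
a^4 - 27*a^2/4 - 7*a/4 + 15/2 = (a - 5/2)*(a - 1)*(a + 3/2)*(a + 2)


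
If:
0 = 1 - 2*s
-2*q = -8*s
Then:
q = 2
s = 1/2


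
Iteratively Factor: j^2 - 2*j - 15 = (j - 5)*(j + 3)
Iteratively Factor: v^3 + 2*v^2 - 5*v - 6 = (v - 2)*(v^2 + 4*v + 3) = (v - 2)*(v + 1)*(v + 3)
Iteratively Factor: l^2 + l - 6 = (l - 2)*(l + 3)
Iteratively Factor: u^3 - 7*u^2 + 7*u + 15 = (u + 1)*(u^2 - 8*u + 15) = (u - 5)*(u + 1)*(u - 3)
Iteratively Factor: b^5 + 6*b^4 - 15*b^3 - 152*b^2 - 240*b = (b + 4)*(b^4 + 2*b^3 - 23*b^2 - 60*b) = b*(b + 4)*(b^3 + 2*b^2 - 23*b - 60) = b*(b + 4)^2*(b^2 - 2*b - 15) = b*(b - 5)*(b + 4)^2*(b + 3)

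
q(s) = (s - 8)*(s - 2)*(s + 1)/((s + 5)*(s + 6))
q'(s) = -(s - 8)*(s - 2)*(s + 1)/((s + 5)*(s + 6)^2) - (s - 8)*(s - 2)*(s + 1)/((s + 5)^2*(s + 6)) + (s - 8)*(s - 2)/((s + 5)*(s + 6)) + (s - 8)*(s + 1)/((s + 5)*(s + 6)) + (s - 2)*(s + 1)/((s + 5)*(s + 6))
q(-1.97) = -3.14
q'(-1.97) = 6.17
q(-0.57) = 0.39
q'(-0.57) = 0.56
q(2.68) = -0.20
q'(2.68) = -0.26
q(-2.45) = -7.45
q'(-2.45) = 12.54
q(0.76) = 0.41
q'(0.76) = -0.28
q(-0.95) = 0.06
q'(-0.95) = 1.23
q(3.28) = -0.34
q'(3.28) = -0.19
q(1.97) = 0.01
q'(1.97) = -0.32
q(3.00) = -0.28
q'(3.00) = -0.23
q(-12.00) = -73.33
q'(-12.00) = -7.13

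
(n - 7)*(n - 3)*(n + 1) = n^3 - 9*n^2 + 11*n + 21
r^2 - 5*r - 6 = (r - 6)*(r + 1)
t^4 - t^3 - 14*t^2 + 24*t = t*(t - 3)*(t - 2)*(t + 4)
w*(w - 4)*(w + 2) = w^3 - 2*w^2 - 8*w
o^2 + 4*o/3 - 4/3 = (o - 2/3)*(o + 2)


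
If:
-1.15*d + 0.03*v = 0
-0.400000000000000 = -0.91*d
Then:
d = 0.44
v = 16.85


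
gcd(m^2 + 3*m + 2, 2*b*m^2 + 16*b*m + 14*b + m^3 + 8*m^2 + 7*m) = m + 1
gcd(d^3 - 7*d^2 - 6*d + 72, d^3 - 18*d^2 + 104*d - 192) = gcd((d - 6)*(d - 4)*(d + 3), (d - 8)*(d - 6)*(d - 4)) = d^2 - 10*d + 24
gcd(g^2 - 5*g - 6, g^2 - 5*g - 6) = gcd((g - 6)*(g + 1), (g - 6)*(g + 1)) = g^2 - 5*g - 6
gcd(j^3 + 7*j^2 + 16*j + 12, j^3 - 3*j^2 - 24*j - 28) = j^2 + 4*j + 4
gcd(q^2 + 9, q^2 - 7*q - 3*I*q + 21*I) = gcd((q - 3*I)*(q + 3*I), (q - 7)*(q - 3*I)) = q - 3*I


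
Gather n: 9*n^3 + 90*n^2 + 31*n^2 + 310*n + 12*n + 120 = 9*n^3 + 121*n^2 + 322*n + 120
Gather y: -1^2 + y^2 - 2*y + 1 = y^2 - 2*y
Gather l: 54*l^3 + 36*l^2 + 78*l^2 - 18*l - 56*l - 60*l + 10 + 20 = 54*l^3 + 114*l^2 - 134*l + 30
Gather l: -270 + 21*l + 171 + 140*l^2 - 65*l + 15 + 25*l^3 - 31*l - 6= 25*l^3 + 140*l^2 - 75*l - 90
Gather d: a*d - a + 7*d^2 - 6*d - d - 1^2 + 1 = -a + 7*d^2 + d*(a - 7)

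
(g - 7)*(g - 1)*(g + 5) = g^3 - 3*g^2 - 33*g + 35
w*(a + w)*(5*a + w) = 5*a^2*w + 6*a*w^2 + w^3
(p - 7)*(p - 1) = p^2 - 8*p + 7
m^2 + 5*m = m*(m + 5)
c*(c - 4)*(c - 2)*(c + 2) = c^4 - 4*c^3 - 4*c^2 + 16*c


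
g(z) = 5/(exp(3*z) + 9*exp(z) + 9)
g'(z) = 5*(-3*exp(3*z) - 9*exp(z))/(exp(3*z) + 9*exp(z) + 9)^2 = 15*(-exp(2*z) - 3)*exp(z)/(exp(3*z) + 9*exp(z) + 9)^2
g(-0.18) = 0.29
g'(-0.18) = -0.16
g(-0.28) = 0.31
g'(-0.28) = -0.15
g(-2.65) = 0.52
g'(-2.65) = -0.03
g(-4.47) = 0.55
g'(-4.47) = -0.01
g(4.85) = 0.00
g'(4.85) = -0.00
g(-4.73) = 0.55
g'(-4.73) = -0.00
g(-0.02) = 0.27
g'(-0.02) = -0.17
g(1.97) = 0.01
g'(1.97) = -0.03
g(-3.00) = 0.53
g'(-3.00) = -0.03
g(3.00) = 0.00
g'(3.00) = 0.00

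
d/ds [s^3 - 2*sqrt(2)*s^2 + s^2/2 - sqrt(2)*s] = 3*s^2 - 4*sqrt(2)*s + s - sqrt(2)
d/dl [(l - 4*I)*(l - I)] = 2*l - 5*I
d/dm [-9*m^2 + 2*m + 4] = 2 - 18*m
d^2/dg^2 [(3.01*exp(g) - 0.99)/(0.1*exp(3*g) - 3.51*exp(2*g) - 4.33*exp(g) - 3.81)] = (0.1204*exp(6*g) - 3.25863*exp(5*g) + 46.119211*exp(4*g) - 78.7686090000001*exp(3*g) - 290.051847*exp(2*g) - 15.260808*exp(g) + 60.025788)*exp(g)/(0.001*exp(9*g) - 0.1053*exp(8*g) + 3.56613*exp(7*g) - 34.238871*exp(6*g) - 146.389569*exp(5*g) - 328.34628*exp(4*g) - 424.261045*exp(3*g) - 367.15446*exp(2*g) - 188.564139*exp(g) - 55.306341)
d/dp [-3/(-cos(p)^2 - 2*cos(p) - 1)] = 6*sin(p)/(cos(p) + 1)^3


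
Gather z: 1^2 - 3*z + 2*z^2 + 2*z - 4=2*z^2 - z - 3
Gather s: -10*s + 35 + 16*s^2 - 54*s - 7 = 16*s^2 - 64*s + 28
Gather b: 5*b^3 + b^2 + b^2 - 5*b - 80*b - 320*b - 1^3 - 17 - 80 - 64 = 5*b^3 + 2*b^2 - 405*b - 162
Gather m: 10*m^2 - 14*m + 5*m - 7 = 10*m^2 - 9*m - 7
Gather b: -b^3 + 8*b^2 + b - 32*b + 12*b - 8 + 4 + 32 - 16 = -b^3 + 8*b^2 - 19*b + 12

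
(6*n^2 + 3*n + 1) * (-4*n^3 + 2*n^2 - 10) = -24*n^5 + 2*n^3 - 58*n^2 - 30*n - 10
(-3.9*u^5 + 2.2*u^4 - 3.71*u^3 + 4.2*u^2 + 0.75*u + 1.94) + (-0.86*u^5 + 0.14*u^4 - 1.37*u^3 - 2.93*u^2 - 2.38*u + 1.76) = -4.76*u^5 + 2.34*u^4 - 5.08*u^3 + 1.27*u^2 - 1.63*u + 3.7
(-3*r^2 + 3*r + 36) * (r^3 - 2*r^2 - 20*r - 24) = -3*r^5 + 9*r^4 + 90*r^3 - 60*r^2 - 792*r - 864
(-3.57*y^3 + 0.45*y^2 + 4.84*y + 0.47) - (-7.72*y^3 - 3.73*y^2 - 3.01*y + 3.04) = 4.15*y^3 + 4.18*y^2 + 7.85*y - 2.57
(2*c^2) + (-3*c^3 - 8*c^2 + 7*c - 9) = -3*c^3 - 6*c^2 + 7*c - 9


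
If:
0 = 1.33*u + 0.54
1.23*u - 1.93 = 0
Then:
No Solution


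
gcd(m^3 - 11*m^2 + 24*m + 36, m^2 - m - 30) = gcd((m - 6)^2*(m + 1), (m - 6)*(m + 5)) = m - 6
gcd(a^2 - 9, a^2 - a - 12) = a + 3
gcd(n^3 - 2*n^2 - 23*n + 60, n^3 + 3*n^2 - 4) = 1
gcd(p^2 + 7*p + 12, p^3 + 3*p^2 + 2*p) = 1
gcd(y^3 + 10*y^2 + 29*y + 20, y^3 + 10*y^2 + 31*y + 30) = y + 5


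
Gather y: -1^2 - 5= -6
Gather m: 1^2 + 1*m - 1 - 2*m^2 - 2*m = -2*m^2 - m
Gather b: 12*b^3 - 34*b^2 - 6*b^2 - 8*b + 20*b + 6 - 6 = 12*b^3 - 40*b^2 + 12*b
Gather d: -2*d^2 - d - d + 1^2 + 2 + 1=-2*d^2 - 2*d + 4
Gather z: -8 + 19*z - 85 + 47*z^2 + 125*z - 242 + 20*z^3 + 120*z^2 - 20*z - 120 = 20*z^3 + 167*z^2 + 124*z - 455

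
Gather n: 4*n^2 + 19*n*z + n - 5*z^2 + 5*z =4*n^2 + n*(19*z + 1) - 5*z^2 + 5*z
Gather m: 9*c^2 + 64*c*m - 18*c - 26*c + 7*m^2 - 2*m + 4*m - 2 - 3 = 9*c^2 - 44*c + 7*m^2 + m*(64*c + 2) - 5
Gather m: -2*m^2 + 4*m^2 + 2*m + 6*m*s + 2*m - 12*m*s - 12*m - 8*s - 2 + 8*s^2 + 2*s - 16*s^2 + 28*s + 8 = 2*m^2 + m*(-6*s - 8) - 8*s^2 + 22*s + 6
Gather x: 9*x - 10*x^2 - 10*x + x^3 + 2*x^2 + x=x^3 - 8*x^2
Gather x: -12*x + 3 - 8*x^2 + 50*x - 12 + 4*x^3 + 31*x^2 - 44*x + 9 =4*x^3 + 23*x^2 - 6*x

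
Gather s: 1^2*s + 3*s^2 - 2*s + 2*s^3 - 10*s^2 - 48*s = 2*s^3 - 7*s^2 - 49*s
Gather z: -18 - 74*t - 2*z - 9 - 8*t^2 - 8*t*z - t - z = -8*t^2 - 75*t + z*(-8*t - 3) - 27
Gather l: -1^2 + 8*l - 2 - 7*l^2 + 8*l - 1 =-7*l^2 + 16*l - 4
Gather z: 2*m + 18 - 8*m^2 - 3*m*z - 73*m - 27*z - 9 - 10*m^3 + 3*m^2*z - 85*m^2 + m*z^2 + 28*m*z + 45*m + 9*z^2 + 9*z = -10*m^3 - 93*m^2 - 26*m + z^2*(m + 9) + z*(3*m^2 + 25*m - 18) + 9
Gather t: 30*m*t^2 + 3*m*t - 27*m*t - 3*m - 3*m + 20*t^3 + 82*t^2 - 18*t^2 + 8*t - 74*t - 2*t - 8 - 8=-6*m + 20*t^3 + t^2*(30*m + 64) + t*(-24*m - 68) - 16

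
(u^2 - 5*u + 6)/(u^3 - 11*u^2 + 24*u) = (u - 2)/(u*(u - 8))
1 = 1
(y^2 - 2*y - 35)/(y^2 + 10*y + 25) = (y - 7)/(y + 5)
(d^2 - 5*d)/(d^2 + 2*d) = (d - 5)/(d + 2)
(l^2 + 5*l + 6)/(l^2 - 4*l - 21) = (l + 2)/(l - 7)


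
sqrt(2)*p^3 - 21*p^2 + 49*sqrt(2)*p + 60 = (p - 6*sqrt(2))*(p - 5*sqrt(2))*(sqrt(2)*p + 1)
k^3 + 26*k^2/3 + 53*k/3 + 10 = (k + 1)*(k + 5/3)*(k + 6)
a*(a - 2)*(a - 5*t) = a^3 - 5*a^2*t - 2*a^2 + 10*a*t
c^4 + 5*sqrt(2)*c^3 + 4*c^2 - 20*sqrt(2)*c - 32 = (c - 2)*(c + 2)*(c + sqrt(2))*(c + 4*sqrt(2))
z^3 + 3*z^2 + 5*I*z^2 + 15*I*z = z*(z + 3)*(z + 5*I)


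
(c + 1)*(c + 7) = c^2 + 8*c + 7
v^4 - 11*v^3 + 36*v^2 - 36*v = v*(v - 6)*(v - 3)*(v - 2)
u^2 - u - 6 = (u - 3)*(u + 2)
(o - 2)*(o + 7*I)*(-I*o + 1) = -I*o^3 + 8*o^2 + 2*I*o^2 - 16*o + 7*I*o - 14*I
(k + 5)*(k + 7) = k^2 + 12*k + 35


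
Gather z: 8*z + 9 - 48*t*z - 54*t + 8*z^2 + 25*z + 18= -54*t + 8*z^2 + z*(33 - 48*t) + 27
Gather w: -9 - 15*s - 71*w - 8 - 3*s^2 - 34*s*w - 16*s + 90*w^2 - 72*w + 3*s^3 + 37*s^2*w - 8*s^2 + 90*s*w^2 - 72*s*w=3*s^3 - 11*s^2 - 31*s + w^2*(90*s + 90) + w*(37*s^2 - 106*s - 143) - 17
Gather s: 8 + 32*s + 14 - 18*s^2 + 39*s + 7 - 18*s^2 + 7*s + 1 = -36*s^2 + 78*s + 30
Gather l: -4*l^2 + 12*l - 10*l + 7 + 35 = -4*l^2 + 2*l + 42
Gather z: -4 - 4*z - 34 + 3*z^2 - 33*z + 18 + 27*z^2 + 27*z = 30*z^2 - 10*z - 20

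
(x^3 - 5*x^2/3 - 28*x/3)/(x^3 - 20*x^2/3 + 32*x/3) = (3*x + 7)/(3*x - 8)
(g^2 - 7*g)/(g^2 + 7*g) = (g - 7)/(g + 7)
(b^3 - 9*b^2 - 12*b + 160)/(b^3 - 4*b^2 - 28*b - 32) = (b^2 - b - 20)/(b^2 + 4*b + 4)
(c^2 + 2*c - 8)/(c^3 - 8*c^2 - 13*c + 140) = (c - 2)/(c^2 - 12*c + 35)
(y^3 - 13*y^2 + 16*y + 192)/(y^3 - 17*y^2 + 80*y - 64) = (y + 3)/(y - 1)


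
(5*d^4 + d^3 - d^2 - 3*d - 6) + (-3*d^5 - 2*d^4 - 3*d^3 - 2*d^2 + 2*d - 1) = -3*d^5 + 3*d^4 - 2*d^3 - 3*d^2 - d - 7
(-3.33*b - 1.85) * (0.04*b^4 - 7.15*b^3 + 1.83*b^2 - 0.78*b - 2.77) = -0.1332*b^5 + 23.7355*b^4 + 7.1336*b^3 - 0.7881*b^2 + 10.6671*b + 5.1245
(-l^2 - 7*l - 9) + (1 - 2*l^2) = -3*l^2 - 7*l - 8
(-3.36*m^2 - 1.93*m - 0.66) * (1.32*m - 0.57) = -4.4352*m^3 - 0.6324*m^2 + 0.2289*m + 0.3762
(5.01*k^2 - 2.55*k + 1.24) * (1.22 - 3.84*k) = -19.2384*k^3 + 15.9042*k^2 - 7.8726*k + 1.5128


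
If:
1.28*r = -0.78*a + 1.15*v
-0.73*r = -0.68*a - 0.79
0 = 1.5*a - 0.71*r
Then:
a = 0.92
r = 1.94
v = 2.78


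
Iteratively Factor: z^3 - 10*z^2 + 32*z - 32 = (z - 4)*(z^2 - 6*z + 8) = (z - 4)*(z - 2)*(z - 4)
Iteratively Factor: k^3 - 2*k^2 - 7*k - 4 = (k + 1)*(k^2 - 3*k - 4) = (k - 4)*(k + 1)*(k + 1)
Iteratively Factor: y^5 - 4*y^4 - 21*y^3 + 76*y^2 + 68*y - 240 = (y + 4)*(y^4 - 8*y^3 + 11*y^2 + 32*y - 60) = (y + 2)*(y + 4)*(y^3 - 10*y^2 + 31*y - 30) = (y - 3)*(y + 2)*(y + 4)*(y^2 - 7*y + 10) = (y - 3)*(y - 2)*(y + 2)*(y + 4)*(y - 5)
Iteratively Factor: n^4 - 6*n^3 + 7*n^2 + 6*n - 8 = (n + 1)*(n^3 - 7*n^2 + 14*n - 8) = (n - 1)*(n + 1)*(n^2 - 6*n + 8) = (n - 2)*(n - 1)*(n + 1)*(n - 4)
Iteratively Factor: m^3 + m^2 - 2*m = (m)*(m^2 + m - 2) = m*(m - 1)*(m + 2)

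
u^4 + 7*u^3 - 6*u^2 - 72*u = u*(u - 3)*(u + 4)*(u + 6)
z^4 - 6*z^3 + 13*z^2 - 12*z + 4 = (z - 2)^2*(z - 1)^2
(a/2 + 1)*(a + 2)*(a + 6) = a^3/2 + 5*a^2 + 14*a + 12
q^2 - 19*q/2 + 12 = (q - 8)*(q - 3/2)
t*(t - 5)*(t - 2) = t^3 - 7*t^2 + 10*t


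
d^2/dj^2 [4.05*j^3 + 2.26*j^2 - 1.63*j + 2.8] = 24.3*j + 4.52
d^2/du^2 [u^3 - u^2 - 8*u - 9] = 6*u - 2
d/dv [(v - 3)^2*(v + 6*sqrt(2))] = 3*(v - 3)*(v - 1 + 4*sqrt(2))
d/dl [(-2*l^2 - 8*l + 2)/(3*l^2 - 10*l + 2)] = 4*(11*l^2 - 5*l + 1)/(9*l^4 - 60*l^3 + 112*l^2 - 40*l + 4)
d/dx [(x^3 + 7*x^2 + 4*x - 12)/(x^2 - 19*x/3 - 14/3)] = 3*(3*x^4 - 38*x^3 - 187*x^2 - 124*x - 284)/(9*x^4 - 114*x^3 + 277*x^2 + 532*x + 196)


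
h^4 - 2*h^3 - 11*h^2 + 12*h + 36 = (h - 3)^2*(h + 2)^2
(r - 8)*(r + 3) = r^2 - 5*r - 24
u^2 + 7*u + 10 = (u + 2)*(u + 5)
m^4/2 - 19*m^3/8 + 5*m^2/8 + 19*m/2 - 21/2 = (m/2 + 1)*(m - 3)*(m - 2)*(m - 7/4)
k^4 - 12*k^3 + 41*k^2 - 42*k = k*(k - 7)*(k - 3)*(k - 2)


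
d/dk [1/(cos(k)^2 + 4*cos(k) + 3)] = 2*(cos(k) + 2)*sin(k)/(cos(k)^2 + 4*cos(k) + 3)^2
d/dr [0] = 0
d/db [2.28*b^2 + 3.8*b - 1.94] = 4.56*b + 3.8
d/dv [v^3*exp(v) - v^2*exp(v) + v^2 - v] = v^3*exp(v) + 2*v^2*exp(v) - 2*v*exp(v) + 2*v - 1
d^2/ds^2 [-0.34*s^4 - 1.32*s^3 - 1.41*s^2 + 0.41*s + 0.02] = -4.08*s^2 - 7.92*s - 2.82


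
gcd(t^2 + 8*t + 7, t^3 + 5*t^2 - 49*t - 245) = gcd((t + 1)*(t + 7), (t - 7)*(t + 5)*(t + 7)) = t + 7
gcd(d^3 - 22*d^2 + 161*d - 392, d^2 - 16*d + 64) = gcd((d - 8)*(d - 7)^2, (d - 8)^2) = d - 8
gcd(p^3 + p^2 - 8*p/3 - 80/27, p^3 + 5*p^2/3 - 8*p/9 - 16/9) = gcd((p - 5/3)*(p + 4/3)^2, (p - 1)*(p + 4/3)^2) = p^2 + 8*p/3 + 16/9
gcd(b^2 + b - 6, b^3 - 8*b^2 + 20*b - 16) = b - 2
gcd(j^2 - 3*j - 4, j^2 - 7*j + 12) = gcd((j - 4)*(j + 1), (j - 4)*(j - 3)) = j - 4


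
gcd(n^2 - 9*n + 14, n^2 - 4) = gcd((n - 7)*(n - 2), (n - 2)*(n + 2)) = n - 2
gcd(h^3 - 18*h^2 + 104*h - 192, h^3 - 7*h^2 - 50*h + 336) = h^2 - 14*h + 48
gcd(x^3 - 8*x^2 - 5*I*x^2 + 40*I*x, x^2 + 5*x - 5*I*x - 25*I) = x - 5*I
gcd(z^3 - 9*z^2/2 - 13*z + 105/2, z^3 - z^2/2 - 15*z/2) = z - 3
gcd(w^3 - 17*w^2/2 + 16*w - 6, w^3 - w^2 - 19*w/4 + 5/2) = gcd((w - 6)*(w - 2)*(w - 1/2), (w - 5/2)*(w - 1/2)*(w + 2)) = w - 1/2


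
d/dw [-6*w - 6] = -6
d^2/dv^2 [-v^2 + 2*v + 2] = -2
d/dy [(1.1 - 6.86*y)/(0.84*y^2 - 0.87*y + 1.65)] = (5.7624*y^2 - 1.848*y - 10.362)/(0.7056*y^4 - 1.4616*y^3 + 3.5289*y^2 - 2.871*y + 2.7225)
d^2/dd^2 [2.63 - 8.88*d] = 0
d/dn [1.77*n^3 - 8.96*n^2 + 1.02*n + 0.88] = 5.31*n^2 - 17.92*n + 1.02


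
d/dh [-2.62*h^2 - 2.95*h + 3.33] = -5.24*h - 2.95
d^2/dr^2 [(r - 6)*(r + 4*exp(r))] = 4*r*exp(r) - 16*exp(r) + 2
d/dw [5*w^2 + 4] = 10*w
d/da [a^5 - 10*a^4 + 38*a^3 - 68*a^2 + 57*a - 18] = 5*a^4 - 40*a^3 + 114*a^2 - 136*a + 57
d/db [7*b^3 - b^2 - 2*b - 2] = 21*b^2 - 2*b - 2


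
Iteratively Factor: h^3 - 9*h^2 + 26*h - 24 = (h - 2)*(h^2 - 7*h + 12) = (h - 4)*(h - 2)*(h - 3)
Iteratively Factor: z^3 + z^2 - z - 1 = (z + 1)*(z^2 - 1) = (z - 1)*(z + 1)*(z + 1)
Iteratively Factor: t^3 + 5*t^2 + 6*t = (t + 3)*(t^2 + 2*t) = t*(t + 3)*(t + 2)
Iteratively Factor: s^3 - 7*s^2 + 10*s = (s - 5)*(s^2 - 2*s) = s*(s - 5)*(s - 2)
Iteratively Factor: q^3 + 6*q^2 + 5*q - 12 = (q + 3)*(q^2 + 3*q - 4) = (q + 3)*(q + 4)*(q - 1)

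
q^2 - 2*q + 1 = (q - 1)^2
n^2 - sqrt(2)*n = n*(n - sqrt(2))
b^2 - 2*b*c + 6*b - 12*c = (b + 6)*(b - 2*c)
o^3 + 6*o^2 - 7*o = o*(o - 1)*(o + 7)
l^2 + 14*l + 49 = (l + 7)^2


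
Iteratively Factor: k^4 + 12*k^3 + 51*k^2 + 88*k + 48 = (k + 4)*(k^3 + 8*k^2 + 19*k + 12) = (k + 3)*(k + 4)*(k^2 + 5*k + 4) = (k + 1)*(k + 3)*(k + 4)*(k + 4)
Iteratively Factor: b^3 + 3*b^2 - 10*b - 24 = (b + 2)*(b^2 + b - 12) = (b - 3)*(b + 2)*(b + 4)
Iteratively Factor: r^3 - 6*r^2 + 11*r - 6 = (r - 1)*(r^2 - 5*r + 6) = (r - 2)*(r - 1)*(r - 3)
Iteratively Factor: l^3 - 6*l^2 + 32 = (l - 4)*(l^2 - 2*l - 8) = (l - 4)^2*(l + 2)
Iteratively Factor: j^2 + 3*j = (j + 3)*(j)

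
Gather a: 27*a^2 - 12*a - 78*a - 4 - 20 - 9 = 27*a^2 - 90*a - 33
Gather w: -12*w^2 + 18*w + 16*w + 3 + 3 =-12*w^2 + 34*w + 6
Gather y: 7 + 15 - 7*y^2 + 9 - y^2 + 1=32 - 8*y^2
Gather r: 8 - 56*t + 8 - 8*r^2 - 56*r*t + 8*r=-8*r^2 + r*(8 - 56*t) - 56*t + 16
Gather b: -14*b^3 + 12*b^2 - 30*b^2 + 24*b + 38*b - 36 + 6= -14*b^3 - 18*b^2 + 62*b - 30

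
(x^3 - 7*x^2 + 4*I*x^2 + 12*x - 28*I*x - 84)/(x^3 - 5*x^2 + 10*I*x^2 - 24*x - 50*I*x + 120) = (x^2 - x*(7 + 2*I) + 14*I)/(x^2 + x*(-5 + 4*I) - 20*I)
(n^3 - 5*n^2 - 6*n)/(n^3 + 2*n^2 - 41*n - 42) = n/(n + 7)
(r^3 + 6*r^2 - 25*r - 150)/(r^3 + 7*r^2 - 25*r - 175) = (r + 6)/(r + 7)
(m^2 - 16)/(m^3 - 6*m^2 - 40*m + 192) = (m + 4)/(m^2 - 2*m - 48)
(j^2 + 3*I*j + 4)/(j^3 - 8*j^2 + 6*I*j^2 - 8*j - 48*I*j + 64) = (j - I)/(j^2 + 2*j*(-4 + I) - 16*I)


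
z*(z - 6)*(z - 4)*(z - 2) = z^4 - 12*z^3 + 44*z^2 - 48*z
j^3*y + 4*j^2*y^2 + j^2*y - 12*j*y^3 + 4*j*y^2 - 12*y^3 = (j - 2*y)*(j + 6*y)*(j*y + y)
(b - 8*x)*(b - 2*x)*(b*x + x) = b^3*x - 10*b^2*x^2 + b^2*x + 16*b*x^3 - 10*b*x^2 + 16*x^3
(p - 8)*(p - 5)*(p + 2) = p^3 - 11*p^2 + 14*p + 80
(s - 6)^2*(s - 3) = s^3 - 15*s^2 + 72*s - 108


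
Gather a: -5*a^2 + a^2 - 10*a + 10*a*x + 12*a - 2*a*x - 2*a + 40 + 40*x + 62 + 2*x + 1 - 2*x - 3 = -4*a^2 + 8*a*x + 40*x + 100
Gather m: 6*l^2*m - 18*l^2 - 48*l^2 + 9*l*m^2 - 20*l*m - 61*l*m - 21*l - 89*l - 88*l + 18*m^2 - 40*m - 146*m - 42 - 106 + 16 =-66*l^2 - 198*l + m^2*(9*l + 18) + m*(6*l^2 - 81*l - 186) - 132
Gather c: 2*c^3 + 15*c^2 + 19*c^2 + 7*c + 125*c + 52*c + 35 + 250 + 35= 2*c^3 + 34*c^2 + 184*c + 320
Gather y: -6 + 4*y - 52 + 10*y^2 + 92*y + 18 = 10*y^2 + 96*y - 40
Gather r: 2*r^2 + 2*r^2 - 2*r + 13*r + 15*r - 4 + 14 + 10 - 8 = 4*r^2 + 26*r + 12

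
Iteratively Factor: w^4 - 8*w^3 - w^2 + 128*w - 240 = (w - 5)*(w^3 - 3*w^2 - 16*w + 48) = (w - 5)*(w + 4)*(w^2 - 7*w + 12) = (w - 5)*(w - 4)*(w + 4)*(w - 3)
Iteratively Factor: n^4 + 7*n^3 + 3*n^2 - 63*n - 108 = (n - 3)*(n^3 + 10*n^2 + 33*n + 36) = (n - 3)*(n + 4)*(n^2 + 6*n + 9) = (n - 3)*(n + 3)*(n + 4)*(n + 3)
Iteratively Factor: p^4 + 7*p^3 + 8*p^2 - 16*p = (p + 4)*(p^3 + 3*p^2 - 4*p) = (p + 4)^2*(p^2 - p) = p*(p + 4)^2*(p - 1)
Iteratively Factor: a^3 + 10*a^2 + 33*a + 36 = (a + 3)*(a^2 + 7*a + 12) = (a + 3)^2*(a + 4)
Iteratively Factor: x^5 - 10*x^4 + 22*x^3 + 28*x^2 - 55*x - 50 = (x - 5)*(x^4 - 5*x^3 - 3*x^2 + 13*x + 10) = (x - 5)*(x + 1)*(x^3 - 6*x^2 + 3*x + 10) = (x - 5)*(x + 1)^2*(x^2 - 7*x + 10) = (x - 5)^2*(x + 1)^2*(x - 2)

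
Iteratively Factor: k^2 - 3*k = (k - 3)*(k)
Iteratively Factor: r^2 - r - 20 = (r - 5)*(r + 4)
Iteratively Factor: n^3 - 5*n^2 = (n)*(n^2 - 5*n) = n^2*(n - 5)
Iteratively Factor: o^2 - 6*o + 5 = (o - 5)*(o - 1)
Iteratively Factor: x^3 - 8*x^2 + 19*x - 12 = (x - 1)*(x^2 - 7*x + 12) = (x - 3)*(x - 1)*(x - 4)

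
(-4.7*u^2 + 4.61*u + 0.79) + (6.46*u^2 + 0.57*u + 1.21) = 1.76*u^2 + 5.18*u + 2.0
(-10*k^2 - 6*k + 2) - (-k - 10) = -10*k^2 - 5*k + 12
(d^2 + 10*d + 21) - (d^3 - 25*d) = -d^3 + d^2 + 35*d + 21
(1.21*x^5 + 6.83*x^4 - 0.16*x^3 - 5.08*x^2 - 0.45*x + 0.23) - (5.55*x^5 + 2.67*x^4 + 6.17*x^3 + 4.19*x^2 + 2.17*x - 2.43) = -4.34*x^5 + 4.16*x^4 - 6.33*x^3 - 9.27*x^2 - 2.62*x + 2.66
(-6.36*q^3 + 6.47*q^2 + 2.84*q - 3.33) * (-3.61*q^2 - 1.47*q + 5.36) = 22.9596*q^5 - 14.0075*q^4 - 53.8529*q^3 + 42.5257*q^2 + 20.1175*q - 17.8488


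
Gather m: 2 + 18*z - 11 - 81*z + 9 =-63*z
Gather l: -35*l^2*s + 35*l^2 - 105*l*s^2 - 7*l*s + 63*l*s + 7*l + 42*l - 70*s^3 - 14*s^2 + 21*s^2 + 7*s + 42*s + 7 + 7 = l^2*(35 - 35*s) + l*(-105*s^2 + 56*s + 49) - 70*s^3 + 7*s^2 + 49*s + 14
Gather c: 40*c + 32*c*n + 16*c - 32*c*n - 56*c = 0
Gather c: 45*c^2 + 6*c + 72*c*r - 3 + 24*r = 45*c^2 + c*(72*r + 6) + 24*r - 3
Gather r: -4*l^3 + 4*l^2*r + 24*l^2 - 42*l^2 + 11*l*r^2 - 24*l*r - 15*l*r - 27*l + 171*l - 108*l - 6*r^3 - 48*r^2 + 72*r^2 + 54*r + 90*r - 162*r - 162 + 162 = -4*l^3 - 18*l^2 + 36*l - 6*r^3 + r^2*(11*l + 24) + r*(4*l^2 - 39*l - 18)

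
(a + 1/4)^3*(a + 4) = a^4 + 19*a^3/4 + 51*a^2/16 + 49*a/64 + 1/16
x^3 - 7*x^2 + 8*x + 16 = (x - 4)^2*(x + 1)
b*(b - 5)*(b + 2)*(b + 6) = b^4 + 3*b^3 - 28*b^2 - 60*b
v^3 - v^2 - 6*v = v*(v - 3)*(v + 2)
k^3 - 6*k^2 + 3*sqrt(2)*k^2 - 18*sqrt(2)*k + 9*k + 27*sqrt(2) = (k - 3)^2*(k + 3*sqrt(2))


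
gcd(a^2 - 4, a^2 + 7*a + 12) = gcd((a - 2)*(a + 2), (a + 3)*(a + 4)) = 1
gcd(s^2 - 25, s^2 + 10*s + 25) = s + 5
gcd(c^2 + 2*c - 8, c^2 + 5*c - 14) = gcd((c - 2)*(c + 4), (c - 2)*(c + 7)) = c - 2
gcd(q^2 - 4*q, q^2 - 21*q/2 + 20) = 1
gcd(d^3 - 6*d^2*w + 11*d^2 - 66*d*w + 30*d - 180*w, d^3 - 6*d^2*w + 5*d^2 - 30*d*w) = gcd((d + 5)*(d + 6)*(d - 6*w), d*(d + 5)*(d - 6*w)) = -d^2 + 6*d*w - 5*d + 30*w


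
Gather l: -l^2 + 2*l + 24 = -l^2 + 2*l + 24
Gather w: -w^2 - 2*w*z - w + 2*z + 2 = -w^2 + w*(-2*z - 1) + 2*z + 2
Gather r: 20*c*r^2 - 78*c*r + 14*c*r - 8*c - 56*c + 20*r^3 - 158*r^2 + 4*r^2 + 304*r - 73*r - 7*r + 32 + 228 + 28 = -64*c + 20*r^3 + r^2*(20*c - 154) + r*(224 - 64*c) + 288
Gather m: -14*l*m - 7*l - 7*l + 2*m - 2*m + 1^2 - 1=-14*l*m - 14*l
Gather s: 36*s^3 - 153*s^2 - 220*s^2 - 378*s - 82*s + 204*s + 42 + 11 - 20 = 36*s^3 - 373*s^2 - 256*s + 33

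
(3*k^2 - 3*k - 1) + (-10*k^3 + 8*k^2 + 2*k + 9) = -10*k^3 + 11*k^2 - k + 8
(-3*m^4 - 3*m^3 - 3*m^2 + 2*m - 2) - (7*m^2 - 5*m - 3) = -3*m^4 - 3*m^3 - 10*m^2 + 7*m + 1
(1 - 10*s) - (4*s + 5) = -14*s - 4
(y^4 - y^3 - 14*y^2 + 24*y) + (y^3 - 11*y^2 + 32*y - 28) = y^4 - 25*y^2 + 56*y - 28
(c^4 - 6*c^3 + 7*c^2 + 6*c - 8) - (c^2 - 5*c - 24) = c^4 - 6*c^3 + 6*c^2 + 11*c + 16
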